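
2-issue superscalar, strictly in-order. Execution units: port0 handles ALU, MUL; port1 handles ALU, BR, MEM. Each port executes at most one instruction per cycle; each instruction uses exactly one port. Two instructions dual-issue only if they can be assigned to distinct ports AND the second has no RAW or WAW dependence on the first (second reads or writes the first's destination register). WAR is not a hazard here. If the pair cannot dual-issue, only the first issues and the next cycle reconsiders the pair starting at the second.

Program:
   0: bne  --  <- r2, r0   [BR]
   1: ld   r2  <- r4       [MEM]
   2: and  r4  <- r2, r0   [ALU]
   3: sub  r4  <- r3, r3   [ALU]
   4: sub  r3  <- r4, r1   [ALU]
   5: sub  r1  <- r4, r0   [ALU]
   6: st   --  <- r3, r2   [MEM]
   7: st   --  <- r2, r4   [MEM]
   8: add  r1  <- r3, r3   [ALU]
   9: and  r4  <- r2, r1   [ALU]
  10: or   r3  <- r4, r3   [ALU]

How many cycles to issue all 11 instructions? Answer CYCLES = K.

CYCLES = 9

[0] i0  bne.BR  -- no-port BR/MEM
[1] i1  ld.MEM  -- RAW r2
[2] i2  and.ALU  -- WAW r4
[3] i3  sub.ALU  -- RAW r4
[4] i4&i5  sub.ALU+sub.ALU  -- pair
[5] i6  st.MEM  -- no-port MEM/MEM
[6] i7&i8  st.MEM+add.ALU  -- pair
[7] i9  and.ALU  -- RAW r4
[8] i10  or.ALU  -- tail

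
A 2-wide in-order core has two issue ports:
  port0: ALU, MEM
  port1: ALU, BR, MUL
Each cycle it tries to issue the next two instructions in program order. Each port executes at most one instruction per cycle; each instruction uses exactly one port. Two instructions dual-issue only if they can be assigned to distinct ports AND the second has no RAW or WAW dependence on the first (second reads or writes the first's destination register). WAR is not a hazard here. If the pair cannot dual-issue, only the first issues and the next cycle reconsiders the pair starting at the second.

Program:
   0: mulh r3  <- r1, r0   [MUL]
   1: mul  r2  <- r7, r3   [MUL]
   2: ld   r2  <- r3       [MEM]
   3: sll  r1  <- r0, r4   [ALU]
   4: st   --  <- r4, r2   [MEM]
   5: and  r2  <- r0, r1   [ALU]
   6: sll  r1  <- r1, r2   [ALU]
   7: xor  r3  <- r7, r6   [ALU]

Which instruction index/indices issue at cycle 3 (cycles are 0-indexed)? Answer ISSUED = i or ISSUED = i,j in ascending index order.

ISSUED = 4,5

t=0 i0:mulh.MUL ; no-port MUL/MUL
t=1 i1:mul.MUL ; WAW r2
t=2 i2&i3:ld.MEM;sll.ALU ; dual
t=3 i4&i5:st.MEM;and.ALU ; dual
t=4 i6&i7:sll.ALU;xor.ALU ; dual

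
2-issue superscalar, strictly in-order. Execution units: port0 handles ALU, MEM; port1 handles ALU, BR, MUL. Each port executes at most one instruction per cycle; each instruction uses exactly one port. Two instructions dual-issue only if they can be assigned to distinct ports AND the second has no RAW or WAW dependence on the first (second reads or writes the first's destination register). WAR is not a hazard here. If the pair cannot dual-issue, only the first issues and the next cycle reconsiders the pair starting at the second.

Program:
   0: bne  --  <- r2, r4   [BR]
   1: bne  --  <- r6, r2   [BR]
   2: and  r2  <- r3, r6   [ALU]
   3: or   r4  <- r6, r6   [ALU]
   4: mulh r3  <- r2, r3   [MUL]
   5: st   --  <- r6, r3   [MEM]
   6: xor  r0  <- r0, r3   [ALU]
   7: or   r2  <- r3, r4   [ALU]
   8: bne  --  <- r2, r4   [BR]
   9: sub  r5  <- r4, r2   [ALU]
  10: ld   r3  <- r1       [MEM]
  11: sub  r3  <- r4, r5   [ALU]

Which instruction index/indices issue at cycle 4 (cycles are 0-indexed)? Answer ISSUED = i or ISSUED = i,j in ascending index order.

ISSUED = 7

#0 head=0: bne i0 no-port BR/BR
#1 head=1: bne;and i1/i2 pair
#2 head=3: or;mulh i3/i4 pair
#3 head=5: st;xor i5/i6 pair
#4 head=7: or i7 RAW r2
#5 head=8: bne;sub i8/i9 pair
#6 head=10: ld i10 WAW r3
#7 head=11: sub i11 tail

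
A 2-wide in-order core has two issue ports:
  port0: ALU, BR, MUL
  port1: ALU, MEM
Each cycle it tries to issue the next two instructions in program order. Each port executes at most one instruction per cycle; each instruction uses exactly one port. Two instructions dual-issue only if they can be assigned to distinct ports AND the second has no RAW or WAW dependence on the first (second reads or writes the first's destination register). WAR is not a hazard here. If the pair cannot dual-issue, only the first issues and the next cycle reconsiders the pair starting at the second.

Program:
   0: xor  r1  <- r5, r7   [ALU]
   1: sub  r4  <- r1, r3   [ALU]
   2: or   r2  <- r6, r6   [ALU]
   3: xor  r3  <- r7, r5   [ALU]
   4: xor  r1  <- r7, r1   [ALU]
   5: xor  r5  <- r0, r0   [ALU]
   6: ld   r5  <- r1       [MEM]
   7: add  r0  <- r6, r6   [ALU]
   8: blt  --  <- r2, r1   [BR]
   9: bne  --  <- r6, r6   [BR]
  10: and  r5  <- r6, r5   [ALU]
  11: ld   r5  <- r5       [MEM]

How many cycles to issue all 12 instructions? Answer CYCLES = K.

CYCLES = 8

#0 head=0: xor i0 RAW r1
#1 head=1: sub or i1,i2 pair
#2 head=3: xor xor i3,i4 pair
#3 head=5: xor i5 WAW r5
#4 head=6: ld add i6,i7 pair
#5 head=8: blt i8 no-port BR/BR
#6 head=9: bne and i9,i10 pair
#7 head=11: ld i11 tail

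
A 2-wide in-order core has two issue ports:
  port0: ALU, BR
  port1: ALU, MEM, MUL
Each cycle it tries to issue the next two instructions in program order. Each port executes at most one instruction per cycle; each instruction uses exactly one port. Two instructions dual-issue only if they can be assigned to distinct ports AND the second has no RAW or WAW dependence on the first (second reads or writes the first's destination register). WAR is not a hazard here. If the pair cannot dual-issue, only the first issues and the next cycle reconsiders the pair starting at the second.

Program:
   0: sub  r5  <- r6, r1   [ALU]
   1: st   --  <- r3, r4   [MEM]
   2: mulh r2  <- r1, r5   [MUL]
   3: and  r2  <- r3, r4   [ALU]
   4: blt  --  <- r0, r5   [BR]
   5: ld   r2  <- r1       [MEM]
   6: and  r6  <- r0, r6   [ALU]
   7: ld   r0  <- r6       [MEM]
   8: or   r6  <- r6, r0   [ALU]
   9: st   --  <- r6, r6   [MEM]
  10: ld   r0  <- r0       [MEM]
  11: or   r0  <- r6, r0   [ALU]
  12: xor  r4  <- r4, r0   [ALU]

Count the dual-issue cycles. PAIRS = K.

0. sub/st @i0&i1  | pair
1. mulh @i2  | WAW r2
2. and/blt @i3&i4  | pair
3. ld/and @i5&i6  | pair
4. ld @i7  | RAW r0
5. or @i8  | RAW r6
6. st @i9  | no-port MEM/MEM
7. ld @i10  | RAW+WAW r0
8. or @i11  | RAW r0
9. xor @i12  | tail

PAIRS = 3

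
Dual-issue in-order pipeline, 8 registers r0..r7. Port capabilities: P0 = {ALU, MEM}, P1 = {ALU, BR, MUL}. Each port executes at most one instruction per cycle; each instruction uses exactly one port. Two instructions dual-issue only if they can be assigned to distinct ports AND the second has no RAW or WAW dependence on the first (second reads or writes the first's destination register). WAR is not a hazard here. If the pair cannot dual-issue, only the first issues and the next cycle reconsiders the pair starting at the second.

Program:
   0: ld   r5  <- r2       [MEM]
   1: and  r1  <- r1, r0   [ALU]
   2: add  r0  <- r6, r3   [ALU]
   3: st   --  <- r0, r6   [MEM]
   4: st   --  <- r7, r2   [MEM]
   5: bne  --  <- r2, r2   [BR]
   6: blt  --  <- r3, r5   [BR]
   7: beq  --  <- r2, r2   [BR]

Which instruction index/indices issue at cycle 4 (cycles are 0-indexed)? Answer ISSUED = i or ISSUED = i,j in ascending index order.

  cy0 -> i0/i1 (ld.MEM and.ALU) pair
  cy1 -> i2 (add.ALU) RAW r0
  cy2 -> i3 (st.MEM) no-port MEM/MEM
  cy3 -> i4/i5 (st.MEM bne.BR) pair
  cy4 -> i6 (blt.BR) no-port BR/BR
  cy5 -> i7 (beq.BR) tail

ISSUED = 6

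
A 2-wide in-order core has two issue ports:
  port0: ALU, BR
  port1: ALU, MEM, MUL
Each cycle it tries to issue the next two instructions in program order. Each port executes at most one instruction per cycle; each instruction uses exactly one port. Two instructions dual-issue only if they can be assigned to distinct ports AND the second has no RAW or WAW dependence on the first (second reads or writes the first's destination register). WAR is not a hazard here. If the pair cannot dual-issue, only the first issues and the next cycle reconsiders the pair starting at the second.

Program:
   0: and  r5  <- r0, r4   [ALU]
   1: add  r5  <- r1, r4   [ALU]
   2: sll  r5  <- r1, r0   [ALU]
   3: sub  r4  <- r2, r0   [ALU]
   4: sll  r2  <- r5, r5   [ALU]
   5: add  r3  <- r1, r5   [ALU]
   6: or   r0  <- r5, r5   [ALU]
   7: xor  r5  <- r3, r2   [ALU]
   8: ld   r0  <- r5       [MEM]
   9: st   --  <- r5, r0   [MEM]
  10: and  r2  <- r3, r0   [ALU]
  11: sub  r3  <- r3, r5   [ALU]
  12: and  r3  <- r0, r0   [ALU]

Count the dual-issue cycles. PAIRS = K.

PAIRS = 4

  cy0 -> i0 (and.ALU) WAW r5
  cy1 -> i1 (add.ALU) WAW r5
  cy2 -> i2,i3 (sll.ALU+sub.ALU) dual
  cy3 -> i4,i5 (sll.ALU+add.ALU) dual
  cy4 -> i6,i7 (or.ALU+xor.ALU) dual
  cy5 -> i8 (ld.MEM) no-port MEM/MEM
  cy6 -> i9,i10 (st.MEM+and.ALU) dual
  cy7 -> i11 (sub.ALU) WAW r3
  cy8 -> i12 (and.ALU) tail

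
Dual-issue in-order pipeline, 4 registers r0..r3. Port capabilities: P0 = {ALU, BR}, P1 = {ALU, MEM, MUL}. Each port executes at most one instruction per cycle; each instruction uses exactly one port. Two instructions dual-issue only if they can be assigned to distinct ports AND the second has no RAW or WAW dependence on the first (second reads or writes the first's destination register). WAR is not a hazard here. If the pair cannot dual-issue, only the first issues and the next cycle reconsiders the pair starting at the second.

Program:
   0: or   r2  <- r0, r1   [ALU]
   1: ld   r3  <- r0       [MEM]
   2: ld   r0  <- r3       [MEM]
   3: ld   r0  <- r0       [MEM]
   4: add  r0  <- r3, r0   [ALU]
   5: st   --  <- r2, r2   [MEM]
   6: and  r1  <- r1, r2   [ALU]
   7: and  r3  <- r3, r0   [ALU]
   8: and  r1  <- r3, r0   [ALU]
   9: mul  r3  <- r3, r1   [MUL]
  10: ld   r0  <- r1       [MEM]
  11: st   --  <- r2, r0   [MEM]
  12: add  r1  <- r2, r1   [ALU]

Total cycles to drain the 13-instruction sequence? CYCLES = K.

  cy0 -> i0/i1 (or+ld) 2-wide
  cy1 -> i2 (ld) no-port MEM/MEM
  cy2 -> i3 (ld) RAW+WAW r0
  cy3 -> i4/i5 (add+st) 2-wide
  cy4 -> i6/i7 (and+and) 2-wide
  cy5 -> i8 (and) RAW r1
  cy6 -> i9 (mul) no-port MUL/MEM
  cy7 -> i10 (ld) no-port MEM/MEM
  cy8 -> i11/i12 (st+add) 2-wide

CYCLES = 9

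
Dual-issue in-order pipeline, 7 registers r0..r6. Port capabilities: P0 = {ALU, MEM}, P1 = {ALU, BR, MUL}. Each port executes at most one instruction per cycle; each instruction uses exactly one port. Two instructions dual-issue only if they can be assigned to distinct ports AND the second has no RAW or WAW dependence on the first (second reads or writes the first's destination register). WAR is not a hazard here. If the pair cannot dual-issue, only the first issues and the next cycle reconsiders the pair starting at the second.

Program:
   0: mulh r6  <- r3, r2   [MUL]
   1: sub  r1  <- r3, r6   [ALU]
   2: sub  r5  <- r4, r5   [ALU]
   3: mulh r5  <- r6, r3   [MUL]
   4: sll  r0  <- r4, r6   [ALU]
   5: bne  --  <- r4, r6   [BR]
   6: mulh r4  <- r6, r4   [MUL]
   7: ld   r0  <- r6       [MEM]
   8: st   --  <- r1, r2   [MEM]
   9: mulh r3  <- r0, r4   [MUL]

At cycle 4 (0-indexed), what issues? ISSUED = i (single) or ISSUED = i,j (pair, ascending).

ISSUED = 6,7

#0 head=0: mulh.MUL i0 RAW r6
#1 head=1: sub.ALU;sub.ALU i1,i2 dual
#2 head=3: mulh.MUL;sll.ALU i3,i4 dual
#3 head=5: bne.BR i5 no-port BR/MUL
#4 head=6: mulh.MUL;ld.MEM i6,i7 dual
#5 head=8: st.MEM;mulh.MUL i8,i9 dual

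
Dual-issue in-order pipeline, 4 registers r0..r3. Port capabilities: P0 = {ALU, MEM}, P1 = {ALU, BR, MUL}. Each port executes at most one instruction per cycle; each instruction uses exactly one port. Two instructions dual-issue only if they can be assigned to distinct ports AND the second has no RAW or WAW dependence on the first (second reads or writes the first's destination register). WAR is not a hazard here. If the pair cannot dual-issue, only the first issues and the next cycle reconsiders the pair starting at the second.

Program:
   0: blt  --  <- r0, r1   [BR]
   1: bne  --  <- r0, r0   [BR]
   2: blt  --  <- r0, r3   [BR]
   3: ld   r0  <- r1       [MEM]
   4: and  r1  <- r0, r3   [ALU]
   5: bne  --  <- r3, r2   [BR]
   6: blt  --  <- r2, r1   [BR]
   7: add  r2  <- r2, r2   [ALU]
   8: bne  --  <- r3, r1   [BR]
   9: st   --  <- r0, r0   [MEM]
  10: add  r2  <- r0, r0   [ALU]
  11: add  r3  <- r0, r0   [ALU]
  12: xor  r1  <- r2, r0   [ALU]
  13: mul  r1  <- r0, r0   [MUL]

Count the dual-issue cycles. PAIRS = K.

PAIRS = 5

[0] i0  blt.BR  -- no-port BR/BR
[1] i1  bne.BR  -- no-port BR/BR
[2] i2&i3  blt.BR+ld.MEM  -- pair
[3] i4&i5  and.ALU+bne.BR  -- pair
[4] i6&i7  blt.BR+add.ALU  -- pair
[5] i8&i9  bne.BR+st.MEM  -- pair
[6] i10&i11  add.ALU+add.ALU  -- pair
[7] i12  xor.ALU  -- WAW r1
[8] i13  mul.MUL  -- tail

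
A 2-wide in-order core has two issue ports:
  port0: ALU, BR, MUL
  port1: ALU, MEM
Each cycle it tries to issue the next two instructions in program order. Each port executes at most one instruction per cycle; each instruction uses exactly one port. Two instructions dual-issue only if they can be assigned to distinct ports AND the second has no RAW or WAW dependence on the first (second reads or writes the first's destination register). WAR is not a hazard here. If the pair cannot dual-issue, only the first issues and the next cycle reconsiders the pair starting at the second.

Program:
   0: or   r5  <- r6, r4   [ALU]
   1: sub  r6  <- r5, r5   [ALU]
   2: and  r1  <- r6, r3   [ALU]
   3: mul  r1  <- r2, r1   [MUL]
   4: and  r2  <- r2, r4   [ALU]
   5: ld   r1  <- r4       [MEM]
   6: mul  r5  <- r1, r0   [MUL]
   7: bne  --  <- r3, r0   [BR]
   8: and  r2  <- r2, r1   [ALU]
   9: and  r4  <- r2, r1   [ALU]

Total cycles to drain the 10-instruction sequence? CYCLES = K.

CYCLES = 8

c0: i0 or.ALU  RAW r5
c1: i1 sub.ALU  RAW r6
c2: i2 and.ALU  RAW+WAW r1
c3: i3+i4 mul.MUL;and.ALU  dual
c4: i5 ld.MEM  RAW r1
c5: i6 mul.MUL  no-port MUL/BR
c6: i7+i8 bne.BR;and.ALU  dual
c7: i9 and.ALU  tail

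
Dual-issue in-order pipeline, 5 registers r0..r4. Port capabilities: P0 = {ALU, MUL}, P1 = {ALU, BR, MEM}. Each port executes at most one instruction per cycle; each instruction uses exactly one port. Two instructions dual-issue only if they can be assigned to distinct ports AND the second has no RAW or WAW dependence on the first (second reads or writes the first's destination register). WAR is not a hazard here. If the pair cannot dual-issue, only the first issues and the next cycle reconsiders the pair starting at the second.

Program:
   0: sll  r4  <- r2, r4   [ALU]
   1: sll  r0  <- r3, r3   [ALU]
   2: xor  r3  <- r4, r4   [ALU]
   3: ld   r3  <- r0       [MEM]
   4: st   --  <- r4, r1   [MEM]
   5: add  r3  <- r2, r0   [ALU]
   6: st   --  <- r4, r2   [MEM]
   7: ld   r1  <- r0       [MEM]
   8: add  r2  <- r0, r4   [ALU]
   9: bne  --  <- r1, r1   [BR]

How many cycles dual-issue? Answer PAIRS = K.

PAIRS = 3

[0] i0,i1  sll.ALU sll.ALU  -- 2-wide
[1] i2  xor.ALU  -- WAW r3
[2] i3  ld.MEM  -- no-port MEM/MEM
[3] i4,i5  st.MEM add.ALU  -- 2-wide
[4] i6  st.MEM  -- no-port MEM/MEM
[5] i7,i8  ld.MEM add.ALU  -- 2-wide
[6] i9  bne.BR  -- tail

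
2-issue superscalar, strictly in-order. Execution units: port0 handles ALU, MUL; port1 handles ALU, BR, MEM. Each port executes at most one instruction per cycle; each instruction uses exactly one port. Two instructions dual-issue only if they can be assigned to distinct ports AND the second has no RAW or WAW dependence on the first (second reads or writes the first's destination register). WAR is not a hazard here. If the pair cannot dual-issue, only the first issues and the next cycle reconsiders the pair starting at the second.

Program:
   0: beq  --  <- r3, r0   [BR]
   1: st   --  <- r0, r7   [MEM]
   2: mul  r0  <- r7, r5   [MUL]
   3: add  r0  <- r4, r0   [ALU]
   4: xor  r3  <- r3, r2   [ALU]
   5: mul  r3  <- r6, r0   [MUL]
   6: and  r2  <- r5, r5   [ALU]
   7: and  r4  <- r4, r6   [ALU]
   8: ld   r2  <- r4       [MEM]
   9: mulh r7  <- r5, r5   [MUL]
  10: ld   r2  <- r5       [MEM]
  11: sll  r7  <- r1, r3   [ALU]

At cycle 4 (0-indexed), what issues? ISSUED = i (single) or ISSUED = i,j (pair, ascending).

ISSUED = 7

  cy0 -> i0 (beq.BR) no-port BR/MEM
  cy1 -> i1/i2 (st.MEM;mul.MUL) 2-wide
  cy2 -> i3/i4 (add.ALU;xor.ALU) 2-wide
  cy3 -> i5/i6 (mul.MUL;and.ALU) 2-wide
  cy4 -> i7 (and.ALU) RAW r4
  cy5 -> i8/i9 (ld.MEM;mulh.MUL) 2-wide
  cy6 -> i10/i11 (ld.MEM;sll.ALU) 2-wide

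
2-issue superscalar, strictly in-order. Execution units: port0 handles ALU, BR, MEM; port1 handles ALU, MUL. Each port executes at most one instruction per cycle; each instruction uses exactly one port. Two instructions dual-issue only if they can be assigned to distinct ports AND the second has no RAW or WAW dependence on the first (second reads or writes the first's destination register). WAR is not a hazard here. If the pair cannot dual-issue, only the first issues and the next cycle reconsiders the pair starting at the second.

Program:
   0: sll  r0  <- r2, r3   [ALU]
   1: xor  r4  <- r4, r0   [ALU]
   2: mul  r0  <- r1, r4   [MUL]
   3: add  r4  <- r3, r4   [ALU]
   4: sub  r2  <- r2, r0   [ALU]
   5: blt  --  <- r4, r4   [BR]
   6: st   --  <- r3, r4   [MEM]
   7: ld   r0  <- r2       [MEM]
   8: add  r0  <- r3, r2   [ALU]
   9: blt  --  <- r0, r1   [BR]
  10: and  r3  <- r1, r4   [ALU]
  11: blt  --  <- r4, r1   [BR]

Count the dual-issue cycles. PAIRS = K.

PAIRS = 3

#0 head=0: sll i0 RAW r0
#1 head=1: xor i1 RAW r4
#2 head=2: mul add i2/i3 dual
#3 head=4: sub blt i4/i5 dual
#4 head=6: st i6 no-port MEM/MEM
#5 head=7: ld i7 WAW r0
#6 head=8: add i8 RAW r0
#7 head=9: blt and i9/i10 dual
#8 head=11: blt i11 tail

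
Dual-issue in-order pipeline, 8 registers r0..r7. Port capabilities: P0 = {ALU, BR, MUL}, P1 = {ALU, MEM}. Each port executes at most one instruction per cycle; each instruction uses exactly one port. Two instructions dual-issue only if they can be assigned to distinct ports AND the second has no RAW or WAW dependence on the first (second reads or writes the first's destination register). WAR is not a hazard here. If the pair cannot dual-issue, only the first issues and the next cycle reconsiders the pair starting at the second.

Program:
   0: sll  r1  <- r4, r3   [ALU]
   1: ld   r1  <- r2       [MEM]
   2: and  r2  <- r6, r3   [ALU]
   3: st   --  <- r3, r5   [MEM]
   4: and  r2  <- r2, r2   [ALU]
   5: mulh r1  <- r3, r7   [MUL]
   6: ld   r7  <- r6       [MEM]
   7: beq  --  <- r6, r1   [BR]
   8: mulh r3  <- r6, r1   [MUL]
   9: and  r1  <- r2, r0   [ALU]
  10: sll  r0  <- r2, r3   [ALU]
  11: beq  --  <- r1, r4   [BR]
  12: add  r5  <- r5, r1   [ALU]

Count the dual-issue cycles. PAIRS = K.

PAIRS = 5

[0] i0  sll  -- WAW r1
[1] i1&i2  ld and  -- pair
[2] i3&i4  st and  -- pair
[3] i5&i6  mulh ld  -- pair
[4] i7  beq  -- no-port BR/MUL
[5] i8&i9  mulh and  -- pair
[6] i10&i11  sll beq  -- pair
[7] i12  add  -- tail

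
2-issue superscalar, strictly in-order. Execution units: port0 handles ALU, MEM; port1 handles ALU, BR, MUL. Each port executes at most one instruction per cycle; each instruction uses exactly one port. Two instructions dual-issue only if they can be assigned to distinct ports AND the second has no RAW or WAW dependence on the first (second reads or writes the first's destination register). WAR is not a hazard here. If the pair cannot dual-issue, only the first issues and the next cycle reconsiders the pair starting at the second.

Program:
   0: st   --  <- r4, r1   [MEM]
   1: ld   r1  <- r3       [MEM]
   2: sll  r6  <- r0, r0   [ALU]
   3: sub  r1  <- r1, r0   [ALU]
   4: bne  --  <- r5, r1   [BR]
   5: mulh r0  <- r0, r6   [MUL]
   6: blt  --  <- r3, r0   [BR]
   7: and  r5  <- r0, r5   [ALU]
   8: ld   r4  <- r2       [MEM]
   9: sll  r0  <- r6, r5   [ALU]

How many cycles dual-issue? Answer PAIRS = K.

PAIRS = 3

#0 head=0: st.MEM i0 no-port MEM/MEM
#1 head=1: ld.MEM+sll.ALU i1&i2 2-wide
#2 head=3: sub.ALU i3 RAW r1
#3 head=4: bne.BR i4 no-port BR/MUL
#4 head=5: mulh.MUL i5 no-port MUL/BR
#5 head=6: blt.BR+and.ALU i6&i7 2-wide
#6 head=8: ld.MEM+sll.ALU i8&i9 2-wide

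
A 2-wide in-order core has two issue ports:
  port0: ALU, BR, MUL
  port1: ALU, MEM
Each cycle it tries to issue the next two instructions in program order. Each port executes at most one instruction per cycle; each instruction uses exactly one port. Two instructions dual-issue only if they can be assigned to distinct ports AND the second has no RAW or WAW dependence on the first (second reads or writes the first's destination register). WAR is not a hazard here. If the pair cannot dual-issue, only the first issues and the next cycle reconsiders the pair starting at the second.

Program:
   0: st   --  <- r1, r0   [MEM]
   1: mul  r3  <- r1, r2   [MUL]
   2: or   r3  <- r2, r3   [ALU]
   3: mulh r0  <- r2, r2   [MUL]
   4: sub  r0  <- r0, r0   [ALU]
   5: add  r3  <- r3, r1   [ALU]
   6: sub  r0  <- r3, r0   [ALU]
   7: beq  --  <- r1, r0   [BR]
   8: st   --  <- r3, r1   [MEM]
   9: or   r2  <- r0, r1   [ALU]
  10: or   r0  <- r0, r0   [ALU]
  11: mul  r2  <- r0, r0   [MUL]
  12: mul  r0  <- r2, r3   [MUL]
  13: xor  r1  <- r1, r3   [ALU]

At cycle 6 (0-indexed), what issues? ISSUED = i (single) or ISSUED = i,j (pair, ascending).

c0: i0+i1 st mul  dual
c1: i2+i3 or mulh  dual
c2: i4+i5 sub add  dual
c3: i6 sub  RAW r0
c4: i7+i8 beq st  dual
c5: i9+i10 or or  dual
c6: i11 mul  no-port MUL/MUL
c7: i12+i13 mul xor  dual

ISSUED = 11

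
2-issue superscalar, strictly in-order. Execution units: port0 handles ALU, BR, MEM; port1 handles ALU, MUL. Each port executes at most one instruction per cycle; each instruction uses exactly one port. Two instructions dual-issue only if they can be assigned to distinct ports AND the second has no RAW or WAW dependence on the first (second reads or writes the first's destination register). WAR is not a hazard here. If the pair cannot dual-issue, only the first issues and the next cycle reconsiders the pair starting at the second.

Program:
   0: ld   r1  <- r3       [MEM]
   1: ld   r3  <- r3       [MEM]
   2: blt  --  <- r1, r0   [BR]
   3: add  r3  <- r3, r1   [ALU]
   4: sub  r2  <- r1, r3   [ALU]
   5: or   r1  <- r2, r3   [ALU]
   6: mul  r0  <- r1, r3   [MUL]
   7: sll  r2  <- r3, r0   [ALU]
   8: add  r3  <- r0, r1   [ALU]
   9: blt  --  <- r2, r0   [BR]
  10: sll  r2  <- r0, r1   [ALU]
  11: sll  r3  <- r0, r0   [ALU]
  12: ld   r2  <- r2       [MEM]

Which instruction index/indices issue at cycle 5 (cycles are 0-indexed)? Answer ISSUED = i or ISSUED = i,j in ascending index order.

ISSUED = 6

t=0 i0:ld ; no-port MEM/MEM
t=1 i1:ld ; no-port MEM/BR
t=2 i2+i3:blt;add ; pair
t=3 i4:sub ; RAW r2
t=4 i5:or ; RAW r1
t=5 i6:mul ; RAW r0
t=6 i7+i8:sll;add ; pair
t=7 i9+i10:blt;sll ; pair
t=8 i11+i12:sll;ld ; pair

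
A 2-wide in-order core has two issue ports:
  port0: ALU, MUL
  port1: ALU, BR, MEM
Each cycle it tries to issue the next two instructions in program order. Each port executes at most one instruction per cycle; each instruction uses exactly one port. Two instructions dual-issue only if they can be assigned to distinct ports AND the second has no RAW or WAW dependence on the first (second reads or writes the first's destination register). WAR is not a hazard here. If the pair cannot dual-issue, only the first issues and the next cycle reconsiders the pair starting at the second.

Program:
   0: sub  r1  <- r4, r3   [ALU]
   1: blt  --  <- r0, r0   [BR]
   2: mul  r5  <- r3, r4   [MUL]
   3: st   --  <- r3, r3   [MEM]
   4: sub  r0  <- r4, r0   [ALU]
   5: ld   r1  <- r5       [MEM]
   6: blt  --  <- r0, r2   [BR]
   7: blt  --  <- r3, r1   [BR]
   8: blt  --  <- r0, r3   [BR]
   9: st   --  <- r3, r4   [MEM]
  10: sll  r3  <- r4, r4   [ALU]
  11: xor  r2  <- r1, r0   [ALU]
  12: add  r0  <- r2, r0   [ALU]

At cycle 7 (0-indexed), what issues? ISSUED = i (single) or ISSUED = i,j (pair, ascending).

ISSUED = 11

0. sub.ALU blt.BR @i0+i1  | pair
1. mul.MUL st.MEM @i2+i3  | pair
2. sub.ALU ld.MEM @i4+i5  | pair
3. blt.BR @i6  | no-port BR/BR
4. blt.BR @i7  | no-port BR/BR
5. blt.BR @i8  | no-port BR/MEM
6. st.MEM sll.ALU @i9+i10  | pair
7. xor.ALU @i11  | RAW r2
8. add.ALU @i12  | tail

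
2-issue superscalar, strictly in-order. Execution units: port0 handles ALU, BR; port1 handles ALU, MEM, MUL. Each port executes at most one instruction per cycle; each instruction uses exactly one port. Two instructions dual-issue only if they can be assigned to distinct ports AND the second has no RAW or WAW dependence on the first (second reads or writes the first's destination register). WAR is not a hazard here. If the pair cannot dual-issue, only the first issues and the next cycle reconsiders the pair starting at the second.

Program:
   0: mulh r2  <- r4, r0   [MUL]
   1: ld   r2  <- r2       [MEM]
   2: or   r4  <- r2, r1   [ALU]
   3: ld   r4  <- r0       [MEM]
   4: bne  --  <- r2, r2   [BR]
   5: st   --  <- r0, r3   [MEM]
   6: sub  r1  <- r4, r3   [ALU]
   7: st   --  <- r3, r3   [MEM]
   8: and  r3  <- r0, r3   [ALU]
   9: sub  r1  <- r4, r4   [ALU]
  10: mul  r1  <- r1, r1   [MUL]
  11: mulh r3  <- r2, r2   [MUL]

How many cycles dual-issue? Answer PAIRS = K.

PAIRS = 3

t=0 i0:mulh ; no-port MUL/MEM
t=1 i1:ld ; RAW r2
t=2 i2:or ; WAW r4
t=3 i3&i4:ld/bne ; 2-wide
t=4 i5&i6:st/sub ; 2-wide
t=5 i7&i8:st/and ; 2-wide
t=6 i9:sub ; RAW+WAW r1
t=7 i10:mul ; no-port MUL/MUL
t=8 i11:mulh ; tail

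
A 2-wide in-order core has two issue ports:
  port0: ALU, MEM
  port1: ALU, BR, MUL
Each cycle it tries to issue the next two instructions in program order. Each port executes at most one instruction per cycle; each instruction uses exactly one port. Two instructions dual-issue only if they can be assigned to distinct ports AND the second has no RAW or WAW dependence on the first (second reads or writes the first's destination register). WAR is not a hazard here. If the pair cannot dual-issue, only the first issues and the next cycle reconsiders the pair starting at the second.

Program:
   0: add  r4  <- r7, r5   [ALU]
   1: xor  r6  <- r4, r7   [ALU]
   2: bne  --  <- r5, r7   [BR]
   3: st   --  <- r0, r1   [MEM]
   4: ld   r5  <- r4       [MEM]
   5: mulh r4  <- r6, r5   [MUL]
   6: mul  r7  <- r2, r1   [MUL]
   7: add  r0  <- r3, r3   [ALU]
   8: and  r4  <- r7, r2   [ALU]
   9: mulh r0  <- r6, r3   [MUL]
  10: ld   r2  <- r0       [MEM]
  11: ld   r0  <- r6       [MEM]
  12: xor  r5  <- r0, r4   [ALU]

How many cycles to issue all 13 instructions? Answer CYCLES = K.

CYCLES = 10

t=0 i0:add ; RAW r4
t=1 i1/i2:xor/bne ; 2-wide
t=2 i3:st ; no-port MEM/MEM
t=3 i4:ld ; RAW r5
t=4 i5:mulh ; no-port MUL/MUL
t=5 i6/i7:mul/add ; 2-wide
t=6 i8/i9:and/mulh ; 2-wide
t=7 i10:ld ; no-port MEM/MEM
t=8 i11:ld ; RAW r0
t=9 i12:xor ; tail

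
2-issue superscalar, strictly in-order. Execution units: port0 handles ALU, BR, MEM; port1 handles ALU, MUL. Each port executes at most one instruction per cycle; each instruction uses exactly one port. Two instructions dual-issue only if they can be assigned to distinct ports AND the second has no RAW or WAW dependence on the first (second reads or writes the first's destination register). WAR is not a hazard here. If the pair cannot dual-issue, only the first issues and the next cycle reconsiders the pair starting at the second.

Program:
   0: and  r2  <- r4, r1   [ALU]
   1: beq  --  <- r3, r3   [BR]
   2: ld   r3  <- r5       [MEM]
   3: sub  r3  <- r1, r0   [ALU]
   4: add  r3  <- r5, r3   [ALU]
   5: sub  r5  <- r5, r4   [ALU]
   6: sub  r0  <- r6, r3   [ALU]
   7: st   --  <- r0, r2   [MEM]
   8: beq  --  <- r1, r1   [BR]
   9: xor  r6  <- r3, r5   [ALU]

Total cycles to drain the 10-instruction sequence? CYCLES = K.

CYCLES = 7

0. and.ALU;beq.BR @i0,i1  | 2-wide
1. ld.MEM @i2  | WAW r3
2. sub.ALU @i3  | RAW+WAW r3
3. add.ALU;sub.ALU @i4,i5  | 2-wide
4. sub.ALU @i6  | RAW r0
5. st.MEM @i7  | no-port MEM/BR
6. beq.BR;xor.ALU @i8,i9  | 2-wide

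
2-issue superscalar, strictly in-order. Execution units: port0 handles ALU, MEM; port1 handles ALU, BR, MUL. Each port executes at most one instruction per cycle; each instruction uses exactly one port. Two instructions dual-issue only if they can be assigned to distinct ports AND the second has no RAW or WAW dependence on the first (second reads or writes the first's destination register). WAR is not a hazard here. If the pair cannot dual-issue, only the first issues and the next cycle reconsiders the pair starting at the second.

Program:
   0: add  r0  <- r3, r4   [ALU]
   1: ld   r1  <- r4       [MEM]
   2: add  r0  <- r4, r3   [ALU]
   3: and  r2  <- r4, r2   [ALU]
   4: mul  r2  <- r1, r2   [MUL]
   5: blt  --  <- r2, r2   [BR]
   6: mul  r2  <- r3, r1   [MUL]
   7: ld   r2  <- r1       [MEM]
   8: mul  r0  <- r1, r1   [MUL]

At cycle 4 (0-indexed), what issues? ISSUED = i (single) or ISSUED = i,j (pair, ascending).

ISSUED = 6

t=0 i0/i1:add ld ; dual
t=1 i2/i3:add and ; dual
t=2 i4:mul ; no-port MUL/BR
t=3 i5:blt ; no-port BR/MUL
t=4 i6:mul ; WAW r2
t=5 i7/i8:ld mul ; dual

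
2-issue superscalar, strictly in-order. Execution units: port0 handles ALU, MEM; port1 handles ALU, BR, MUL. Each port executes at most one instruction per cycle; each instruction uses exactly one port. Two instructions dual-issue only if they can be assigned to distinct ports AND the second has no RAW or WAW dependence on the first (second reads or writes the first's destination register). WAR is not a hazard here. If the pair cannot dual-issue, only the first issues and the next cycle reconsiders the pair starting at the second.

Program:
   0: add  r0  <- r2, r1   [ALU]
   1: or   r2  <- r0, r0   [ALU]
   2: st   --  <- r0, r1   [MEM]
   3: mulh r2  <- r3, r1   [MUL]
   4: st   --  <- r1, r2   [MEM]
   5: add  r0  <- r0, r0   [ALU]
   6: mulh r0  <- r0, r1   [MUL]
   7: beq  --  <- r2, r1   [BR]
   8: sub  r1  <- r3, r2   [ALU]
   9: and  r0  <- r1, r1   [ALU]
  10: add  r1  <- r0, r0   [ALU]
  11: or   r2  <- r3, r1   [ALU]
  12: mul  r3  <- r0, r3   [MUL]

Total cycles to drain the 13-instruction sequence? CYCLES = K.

CYCLES = 9

#0 head=0: add i0 RAW r0
#1 head=1: or st i1/i2 dual
#2 head=3: mulh i3 RAW r2
#3 head=4: st add i4/i5 dual
#4 head=6: mulh i6 no-port MUL/BR
#5 head=7: beq sub i7/i8 dual
#6 head=9: and i9 RAW r0
#7 head=10: add i10 RAW r1
#8 head=11: or mul i11/i12 dual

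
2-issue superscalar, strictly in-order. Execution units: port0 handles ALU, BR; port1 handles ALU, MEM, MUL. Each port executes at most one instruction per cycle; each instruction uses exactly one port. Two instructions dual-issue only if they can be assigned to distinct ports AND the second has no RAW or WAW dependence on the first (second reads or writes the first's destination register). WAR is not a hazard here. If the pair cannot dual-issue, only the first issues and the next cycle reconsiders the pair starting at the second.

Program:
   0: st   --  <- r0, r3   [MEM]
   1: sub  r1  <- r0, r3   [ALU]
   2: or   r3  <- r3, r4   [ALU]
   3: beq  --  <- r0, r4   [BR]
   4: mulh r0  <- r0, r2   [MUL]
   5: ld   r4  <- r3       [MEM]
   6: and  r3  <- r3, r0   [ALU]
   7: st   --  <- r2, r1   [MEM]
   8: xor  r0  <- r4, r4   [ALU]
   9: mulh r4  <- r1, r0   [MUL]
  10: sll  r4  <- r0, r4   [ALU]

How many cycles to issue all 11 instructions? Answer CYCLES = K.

CYCLES = 7

0. st/sub @i0+i1  | pair
1. or/beq @i2+i3  | pair
2. mulh @i4  | no-port MUL/MEM
3. ld/and @i5+i6  | pair
4. st/xor @i7+i8  | pair
5. mulh @i9  | RAW+WAW r4
6. sll @i10  | tail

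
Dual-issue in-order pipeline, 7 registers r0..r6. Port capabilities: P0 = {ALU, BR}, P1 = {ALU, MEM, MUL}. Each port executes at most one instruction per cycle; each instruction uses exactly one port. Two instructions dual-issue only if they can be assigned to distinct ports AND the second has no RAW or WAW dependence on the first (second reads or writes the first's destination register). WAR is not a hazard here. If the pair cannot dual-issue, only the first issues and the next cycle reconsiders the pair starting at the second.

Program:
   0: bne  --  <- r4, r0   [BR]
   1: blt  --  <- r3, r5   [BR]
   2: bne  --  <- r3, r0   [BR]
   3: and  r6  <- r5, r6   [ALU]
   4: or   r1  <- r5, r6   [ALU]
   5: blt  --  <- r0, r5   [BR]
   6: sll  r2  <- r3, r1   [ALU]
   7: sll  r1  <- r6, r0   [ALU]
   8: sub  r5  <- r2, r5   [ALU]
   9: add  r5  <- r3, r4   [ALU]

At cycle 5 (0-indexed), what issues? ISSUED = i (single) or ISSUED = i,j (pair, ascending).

#0 head=0: bne i0 no-port BR/BR
#1 head=1: blt i1 no-port BR/BR
#2 head=2: bne/and i2&i3 pair
#3 head=4: or/blt i4&i5 pair
#4 head=6: sll/sll i6&i7 pair
#5 head=8: sub i8 WAW r5
#6 head=9: add i9 tail

ISSUED = 8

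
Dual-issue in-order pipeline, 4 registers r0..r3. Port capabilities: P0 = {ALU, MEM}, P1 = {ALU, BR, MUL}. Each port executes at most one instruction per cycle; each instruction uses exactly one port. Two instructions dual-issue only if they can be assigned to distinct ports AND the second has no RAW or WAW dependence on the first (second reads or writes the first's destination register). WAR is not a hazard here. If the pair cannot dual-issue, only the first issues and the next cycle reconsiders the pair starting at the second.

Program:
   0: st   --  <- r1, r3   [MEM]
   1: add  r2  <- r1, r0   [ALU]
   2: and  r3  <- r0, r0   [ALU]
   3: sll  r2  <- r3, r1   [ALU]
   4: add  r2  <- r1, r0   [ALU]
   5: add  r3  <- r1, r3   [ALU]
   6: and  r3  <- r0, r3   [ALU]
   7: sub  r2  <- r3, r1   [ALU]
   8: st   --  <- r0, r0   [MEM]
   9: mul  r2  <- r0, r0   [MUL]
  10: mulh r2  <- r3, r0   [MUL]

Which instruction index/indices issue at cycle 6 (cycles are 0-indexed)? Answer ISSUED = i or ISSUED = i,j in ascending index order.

ISSUED = 9

t=0 i0,i1:st add ; dual
t=1 i2:and ; RAW r3
t=2 i3:sll ; WAW r2
t=3 i4,i5:add add ; dual
t=4 i6:and ; RAW r3
t=5 i7,i8:sub st ; dual
t=6 i9:mul ; no-port MUL/MUL
t=7 i10:mulh ; tail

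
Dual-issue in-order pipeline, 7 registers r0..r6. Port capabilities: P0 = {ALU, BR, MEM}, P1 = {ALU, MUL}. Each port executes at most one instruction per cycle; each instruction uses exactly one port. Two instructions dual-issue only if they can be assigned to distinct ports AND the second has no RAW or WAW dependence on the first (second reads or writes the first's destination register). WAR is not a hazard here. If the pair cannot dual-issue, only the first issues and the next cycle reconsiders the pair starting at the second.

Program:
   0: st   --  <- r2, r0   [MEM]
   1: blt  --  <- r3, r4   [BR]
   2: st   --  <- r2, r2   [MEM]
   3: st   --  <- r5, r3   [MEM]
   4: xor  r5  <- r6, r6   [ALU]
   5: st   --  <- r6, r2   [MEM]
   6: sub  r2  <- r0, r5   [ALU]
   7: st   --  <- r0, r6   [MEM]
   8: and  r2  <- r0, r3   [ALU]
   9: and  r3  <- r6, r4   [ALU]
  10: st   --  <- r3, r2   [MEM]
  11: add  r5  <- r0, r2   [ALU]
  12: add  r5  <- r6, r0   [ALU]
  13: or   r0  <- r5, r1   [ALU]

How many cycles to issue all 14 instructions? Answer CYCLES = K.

CYCLES = 10

0. st.MEM @i0  | no-port MEM/BR
1. blt.BR @i1  | no-port BR/MEM
2. st.MEM @i2  | no-port MEM/MEM
3. st.MEM xor.ALU @i3,i4  | pair
4. st.MEM sub.ALU @i5,i6  | pair
5. st.MEM and.ALU @i7,i8  | pair
6. and.ALU @i9  | RAW r3
7. st.MEM add.ALU @i10,i11  | pair
8. add.ALU @i12  | RAW r5
9. or.ALU @i13  | tail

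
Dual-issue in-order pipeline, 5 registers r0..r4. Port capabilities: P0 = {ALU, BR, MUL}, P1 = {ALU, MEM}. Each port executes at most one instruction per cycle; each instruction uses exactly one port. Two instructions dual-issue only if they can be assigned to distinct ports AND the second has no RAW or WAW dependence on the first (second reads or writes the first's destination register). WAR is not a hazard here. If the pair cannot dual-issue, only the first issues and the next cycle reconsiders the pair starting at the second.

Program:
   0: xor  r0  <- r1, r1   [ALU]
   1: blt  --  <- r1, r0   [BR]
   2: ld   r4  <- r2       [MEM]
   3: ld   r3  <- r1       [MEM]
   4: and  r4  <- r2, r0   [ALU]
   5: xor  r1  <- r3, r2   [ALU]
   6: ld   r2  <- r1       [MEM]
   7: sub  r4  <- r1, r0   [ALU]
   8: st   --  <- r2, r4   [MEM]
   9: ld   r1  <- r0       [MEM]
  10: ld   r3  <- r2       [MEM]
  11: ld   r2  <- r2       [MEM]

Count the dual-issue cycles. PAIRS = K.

PAIRS = 3

c0: i0 xor.ALU  RAW r0
c1: i1/i2 blt.BR/ld.MEM  2-wide
c2: i3/i4 ld.MEM/and.ALU  2-wide
c3: i5 xor.ALU  RAW r1
c4: i6/i7 ld.MEM/sub.ALU  2-wide
c5: i8 st.MEM  no-port MEM/MEM
c6: i9 ld.MEM  no-port MEM/MEM
c7: i10 ld.MEM  no-port MEM/MEM
c8: i11 ld.MEM  tail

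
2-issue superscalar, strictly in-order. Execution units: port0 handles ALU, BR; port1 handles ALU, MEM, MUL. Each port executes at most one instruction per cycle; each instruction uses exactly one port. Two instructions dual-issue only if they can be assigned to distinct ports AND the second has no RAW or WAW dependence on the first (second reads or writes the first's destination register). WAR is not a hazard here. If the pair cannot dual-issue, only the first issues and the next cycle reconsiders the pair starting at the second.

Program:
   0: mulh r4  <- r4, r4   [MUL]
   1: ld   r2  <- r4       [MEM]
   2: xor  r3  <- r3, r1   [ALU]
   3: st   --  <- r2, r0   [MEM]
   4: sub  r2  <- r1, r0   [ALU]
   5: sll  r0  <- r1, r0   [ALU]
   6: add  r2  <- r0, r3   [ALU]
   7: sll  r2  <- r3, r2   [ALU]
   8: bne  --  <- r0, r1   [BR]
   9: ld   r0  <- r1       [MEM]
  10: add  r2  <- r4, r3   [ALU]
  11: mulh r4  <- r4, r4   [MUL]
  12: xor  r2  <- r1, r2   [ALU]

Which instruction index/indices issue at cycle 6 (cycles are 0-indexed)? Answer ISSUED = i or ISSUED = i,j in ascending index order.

  cy0 -> i0 (mulh.MUL) no-port MUL/MEM
  cy1 -> i1&i2 (ld.MEM/xor.ALU) 2-wide
  cy2 -> i3&i4 (st.MEM/sub.ALU) 2-wide
  cy3 -> i5 (sll.ALU) RAW r0
  cy4 -> i6 (add.ALU) RAW+WAW r2
  cy5 -> i7&i8 (sll.ALU/bne.BR) 2-wide
  cy6 -> i9&i10 (ld.MEM/add.ALU) 2-wide
  cy7 -> i11&i12 (mulh.MUL/xor.ALU) 2-wide

ISSUED = 9,10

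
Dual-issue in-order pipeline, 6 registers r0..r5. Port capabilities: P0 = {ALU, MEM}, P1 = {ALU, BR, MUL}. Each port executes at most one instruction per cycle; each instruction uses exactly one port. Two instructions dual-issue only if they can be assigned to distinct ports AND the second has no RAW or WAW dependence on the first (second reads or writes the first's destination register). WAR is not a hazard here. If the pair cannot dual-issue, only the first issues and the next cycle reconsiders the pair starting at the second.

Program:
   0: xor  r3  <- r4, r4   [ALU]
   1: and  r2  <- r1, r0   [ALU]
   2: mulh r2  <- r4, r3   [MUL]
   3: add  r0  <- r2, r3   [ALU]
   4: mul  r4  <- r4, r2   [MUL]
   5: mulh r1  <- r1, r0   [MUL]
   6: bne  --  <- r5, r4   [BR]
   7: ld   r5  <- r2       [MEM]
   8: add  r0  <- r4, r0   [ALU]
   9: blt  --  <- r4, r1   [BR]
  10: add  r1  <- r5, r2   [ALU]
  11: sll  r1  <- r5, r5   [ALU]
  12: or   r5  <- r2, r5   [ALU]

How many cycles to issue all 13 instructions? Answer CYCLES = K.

c0: i0+i1 xor+and  dual
c1: i2 mulh  RAW r2
c2: i3+i4 add+mul  dual
c3: i5 mulh  no-port MUL/BR
c4: i6+i7 bne+ld  dual
c5: i8+i9 add+blt  dual
c6: i10 add  WAW r1
c7: i11+i12 sll+or  dual

CYCLES = 8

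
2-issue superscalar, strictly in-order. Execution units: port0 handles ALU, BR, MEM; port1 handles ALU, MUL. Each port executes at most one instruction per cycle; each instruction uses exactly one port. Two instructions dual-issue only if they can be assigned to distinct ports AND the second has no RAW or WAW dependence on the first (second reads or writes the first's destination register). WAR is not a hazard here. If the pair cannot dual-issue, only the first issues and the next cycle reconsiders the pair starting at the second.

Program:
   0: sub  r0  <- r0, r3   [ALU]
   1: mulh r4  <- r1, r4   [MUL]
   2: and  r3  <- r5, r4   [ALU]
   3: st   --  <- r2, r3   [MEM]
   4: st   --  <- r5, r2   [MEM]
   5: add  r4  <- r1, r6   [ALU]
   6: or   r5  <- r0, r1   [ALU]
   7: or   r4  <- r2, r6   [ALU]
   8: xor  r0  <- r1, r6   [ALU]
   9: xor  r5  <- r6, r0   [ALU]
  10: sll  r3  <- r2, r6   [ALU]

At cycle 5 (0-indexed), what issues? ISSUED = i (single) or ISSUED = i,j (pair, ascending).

c0: i0,i1 sub.ALU;mulh.MUL  dual
c1: i2 and.ALU  RAW r3
c2: i3 st.MEM  no-port MEM/MEM
c3: i4,i5 st.MEM;add.ALU  dual
c4: i6,i7 or.ALU;or.ALU  dual
c5: i8 xor.ALU  RAW r0
c6: i9,i10 xor.ALU;sll.ALU  dual

ISSUED = 8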